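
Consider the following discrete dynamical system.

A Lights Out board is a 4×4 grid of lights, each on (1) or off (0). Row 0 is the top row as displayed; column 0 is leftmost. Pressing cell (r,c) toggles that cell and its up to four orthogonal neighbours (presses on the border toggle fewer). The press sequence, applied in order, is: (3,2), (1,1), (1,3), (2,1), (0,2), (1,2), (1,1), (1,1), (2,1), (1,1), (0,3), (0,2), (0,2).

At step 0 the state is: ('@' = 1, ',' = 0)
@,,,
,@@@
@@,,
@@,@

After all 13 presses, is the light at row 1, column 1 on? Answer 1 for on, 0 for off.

gen 0: @,,,
,@@@
@@,,
@@,@
gen 1: @,,,
,@@@
@@@,
@,@,
gen 2: @@,,
@,,@
@,@,
@,@,
gen 3: @@,@
@,@,
@,@@
@,@,
gen 4: @@,@
@@@,
,@,@
@@@,
gen 5: @,@,
@@,,
,@,@
@@@,
gen 6: @,,,
@,@@
,@@@
@@@,
gen 7: @@,,
,@,@
,,@@
@@@,
gen 8: @,,,
@,@@
,@@@
@@@,
gen 9: @,,,
@@@@
@,,@
@,@,
gen 10: @@,,
,,,@
@@,@
@,@,
gen 11: @@@@
,,,,
@@,@
@,@,
gen 12: @,,,
,,@,
@@,@
@,@,
gen 13: @@@@
,,,,
@@,@
@,@,

0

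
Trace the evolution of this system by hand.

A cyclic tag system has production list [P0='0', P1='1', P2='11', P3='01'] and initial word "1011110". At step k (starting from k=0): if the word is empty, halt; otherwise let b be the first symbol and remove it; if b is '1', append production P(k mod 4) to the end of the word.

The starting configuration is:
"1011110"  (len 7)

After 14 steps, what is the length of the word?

step 0: "1011110"  (len 7)
step 1: "0111100"  (len 7)
step 2: "111100"  (len 6)
step 3: "1110011"  (len 7)
step 4: "11001101"  (len 8)
step 5: "10011010"  (len 8)
step 6: "00110101"  (len 8)
step 7: "0110101"  (len 7)
step 8: "110101"  (len 6)
step 9: "101010"  (len 6)
step 10: "010101"  (len 6)
step 11: "10101"  (len 5)
step 12: "010101"  (len 6)
step 13: "10101"  (len 5)
step 14: "01011"  (len 5)

5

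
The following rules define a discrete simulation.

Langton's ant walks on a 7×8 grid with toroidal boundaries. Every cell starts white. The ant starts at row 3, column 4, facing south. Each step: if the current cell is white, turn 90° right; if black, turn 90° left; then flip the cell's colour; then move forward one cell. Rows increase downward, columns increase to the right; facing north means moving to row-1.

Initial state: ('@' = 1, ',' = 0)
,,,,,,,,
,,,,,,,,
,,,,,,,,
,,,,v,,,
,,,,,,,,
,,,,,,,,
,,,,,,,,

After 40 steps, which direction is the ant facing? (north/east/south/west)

t=0: ,,,,,,,,
,,,,,,,,
,,,,,,,,
,,,,v,,,
,,,,,,,,
,,,,,,,,
,,,,,,,,
t=1: ,,,,,,,,
,,,,,,,,
,,,,,,,,
,,,<@,,,
,,,,,,,,
,,,,,,,,
,,,,,,,,
t=2: ,,,,,,,,
,,,,,,,,
,,,^,,,,
,,,@@,,,
,,,,,,,,
,,,,,,,,
,,,,,,,,
t=3: ,,,,,,,,
,,,,,,,,
,,,@>,,,
,,,@@,,,
,,,,,,,,
,,,,,,,,
,,,,,,,,
t=4: ,,,,,,,,
,,,,,,,,
,,,@@,,,
,,,@v,,,
,,,,,,,,
,,,,,,,,
,,,,,,,,
t=5: ,,,,,,,,
,,,,,,,,
,,,@@,,,
,,,@,>,,
,,,,,,,,
,,,,,,,,
,,,,,,,,
t=6: ,,,,,,,,
,,,,,,,,
,,,@@,,,
,,,@,@,,
,,,,,v,,
,,,,,,,,
,,,,,,,,
t=7: ,,,,,,,,
,,,,,,,,
,,,@@,,,
,,,@,@,,
,,,,<@,,
,,,,,,,,
,,,,,,,,
t=8: ,,,,,,,,
,,,,,,,,
,,,@@,,,
,,,@^@,,
,,,,@@,,
,,,,,,,,
,,,,,,,,
t=9: ,,,,,,,,
,,,,,,,,
,,,@@,,,
,,,@@>,,
,,,,@@,,
,,,,,,,,
,,,,,,,,
t=10: ,,,,,,,,
,,,,,,,,
,,,@@^,,
,,,@@,,,
,,,,@@,,
,,,,,,,,
,,,,,,,,
t=11: ,,,,,,,,
,,,,,,,,
,,,@@@>,
,,,@@,,,
,,,,@@,,
,,,,,,,,
,,,,,,,,
t=12: ,,,,,,,,
,,,,,,,,
,,,@@@@,
,,,@@,v,
,,,,@@,,
,,,,,,,,
,,,,,,,,
t=13: ,,,,,,,,
,,,,,,,,
,,,@@@@,
,,,@@<@,
,,,,@@,,
,,,,,,,,
,,,,,,,,
t=14: ,,,,,,,,
,,,,,,,,
,,,@@^@,
,,,@@@@,
,,,,@@,,
,,,,,,,,
,,,,,,,,
t=15: ,,,,,,,,
,,,,,,,,
,,,@<,@,
,,,@@@@,
,,,,@@,,
,,,,,,,,
,,,,,,,,
t=16: ,,,,,,,,
,,,,,,,,
,,,@,,@,
,,,@v@@,
,,,,@@,,
,,,,,,,,
,,,,,,,,
t=17: ,,,,,,,,
,,,,,,,,
,,,@,,@,
,,,@,>@,
,,,,@@,,
,,,,,,,,
,,,,,,,,
t=18: ,,,,,,,,
,,,,,,,,
,,,@,^@,
,,,@,,@,
,,,,@@,,
,,,,,,,,
,,,,,,,,
t=19: ,,,,,,,,
,,,,,,,,
,,,@,@>,
,,,@,,@,
,,,,@@,,
,,,,,,,,
,,,,,,,,
t=20: ,,,,,,,,
,,,,,,^,
,,,@,@,,
,,,@,,@,
,,,,@@,,
,,,,,,,,
,,,,,,,,
t=21: ,,,,,,,,
,,,,,,@>
,,,@,@,,
,,,@,,@,
,,,,@@,,
,,,,,,,,
,,,,,,,,
t=22: ,,,,,,,,
,,,,,,@@
,,,@,@,v
,,,@,,@,
,,,,@@,,
,,,,,,,,
,,,,,,,,
t=23: ,,,,,,,,
,,,,,,@@
,,,@,@<@
,,,@,,@,
,,,,@@,,
,,,,,,,,
,,,,,,,,
t=24: ,,,,,,,,
,,,,,,^@
,,,@,@@@
,,,@,,@,
,,,,@@,,
,,,,,,,,
,,,,,,,,
t=25: ,,,,,,,,
,,,,,<,@
,,,@,@@@
,,,@,,@,
,,,,@@,,
,,,,,,,,
,,,,,,,,
t=26: ,,,,,^,,
,,,,,@,@
,,,@,@@@
,,,@,,@,
,,,,@@,,
,,,,,,,,
,,,,,,,,
t=27: ,,,,,@>,
,,,,,@,@
,,,@,@@@
,,,@,,@,
,,,,@@,,
,,,,,,,,
,,,,,,,,
t=28: ,,,,,@@,
,,,,,@v@
,,,@,@@@
,,,@,,@,
,,,,@@,,
,,,,,,,,
,,,,,,,,
t=29: ,,,,,@@,
,,,,,<@@
,,,@,@@@
,,,@,,@,
,,,,@@,,
,,,,,,,,
,,,,,,,,
t=30: ,,,,,@@,
,,,,,,@@
,,,@,v@@
,,,@,,@,
,,,,@@,,
,,,,,,,,
,,,,,,,,
t=31: ,,,,,@@,
,,,,,,@@
,,,@,,>@
,,,@,,@,
,,,,@@,,
,,,,,,,,
,,,,,,,,
t=32: ,,,,,@@,
,,,,,,^@
,,,@,,,@
,,,@,,@,
,,,,@@,,
,,,,,,,,
,,,,,,,,
t=33: ,,,,,@@,
,,,,,<,@
,,,@,,,@
,,,@,,@,
,,,,@@,,
,,,,,,,,
,,,,,,,,
t=34: ,,,,,^@,
,,,,,@,@
,,,@,,,@
,,,@,,@,
,,,,@@,,
,,,,,,,,
,,,,,,,,
t=35: ,,,,<,@,
,,,,,@,@
,,,@,,,@
,,,@,,@,
,,,,@@,,
,,,,,,,,
,,,,,,,,
t=36: ,,,,@,@,
,,,,,@,@
,,,@,,,@
,,,@,,@,
,,,,@@,,
,,,,,,,,
,,,,^,,,
t=37: ,,,,@,@,
,,,,,@,@
,,,@,,,@
,,,@,,@,
,,,,@@,,
,,,,,,,,
,,,,@>,,
t=38: ,,,,@v@,
,,,,,@,@
,,,@,,,@
,,,@,,@,
,,,,@@,,
,,,,,,,,
,,,,@@,,
t=39: ,,,,<@@,
,,,,,@,@
,,,@,,,@
,,,@,,@,
,,,,@@,,
,,,,,,,,
,,,,@@,,
t=40: ,,,,,@@,
,,,,v@,@
,,,@,,,@
,,,@,,@,
,,,,@@,,
,,,,,,,,
,,,,@@,,

south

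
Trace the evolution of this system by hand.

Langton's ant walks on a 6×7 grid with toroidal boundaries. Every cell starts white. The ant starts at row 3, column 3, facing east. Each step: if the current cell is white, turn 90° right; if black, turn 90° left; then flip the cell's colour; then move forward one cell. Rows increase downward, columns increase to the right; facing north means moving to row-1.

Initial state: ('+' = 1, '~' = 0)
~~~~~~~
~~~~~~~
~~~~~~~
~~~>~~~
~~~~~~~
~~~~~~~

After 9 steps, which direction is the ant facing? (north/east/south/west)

0) ~~~~~~~
~~~~~~~
~~~~~~~
~~~>~~~
~~~~~~~
~~~~~~~
1) ~~~~~~~
~~~~~~~
~~~~~~~
~~~+~~~
~~~v~~~
~~~~~~~
2) ~~~~~~~
~~~~~~~
~~~~~~~
~~~+~~~
~~<+~~~
~~~~~~~
3) ~~~~~~~
~~~~~~~
~~~~~~~
~~^+~~~
~~++~~~
~~~~~~~
4) ~~~~~~~
~~~~~~~
~~~~~~~
~~+>~~~
~~++~~~
~~~~~~~
5) ~~~~~~~
~~~~~~~
~~~^~~~
~~+~~~~
~~++~~~
~~~~~~~
6) ~~~~~~~
~~~~~~~
~~~+>~~
~~+~~~~
~~++~~~
~~~~~~~
7) ~~~~~~~
~~~~~~~
~~~++~~
~~+~v~~
~~++~~~
~~~~~~~
8) ~~~~~~~
~~~~~~~
~~~++~~
~~+<+~~
~~++~~~
~~~~~~~
9) ~~~~~~~
~~~~~~~
~~~^+~~
~~+++~~
~~++~~~
~~~~~~~

north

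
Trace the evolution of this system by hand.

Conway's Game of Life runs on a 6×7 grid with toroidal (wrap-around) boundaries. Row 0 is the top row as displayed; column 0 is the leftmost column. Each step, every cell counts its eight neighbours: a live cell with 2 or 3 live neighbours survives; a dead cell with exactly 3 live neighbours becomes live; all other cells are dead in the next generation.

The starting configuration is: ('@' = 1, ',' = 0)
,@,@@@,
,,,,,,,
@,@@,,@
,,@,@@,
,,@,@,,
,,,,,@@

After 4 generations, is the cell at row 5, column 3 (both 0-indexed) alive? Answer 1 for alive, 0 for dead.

0

0) ,@,@@@,
,,,,,,,
@,@@,,@
,,@,@@,
,,@,@,,
,,,,,@@
1) ,,,,@@@
@@,,,@@
,@@@@@@
,,@,@@@
,,,,@,@
,,@,,,@
2) ,@,,@,,
,@,,,,,
,,,,,,,
,@@,,,,
@,,,@,@
@,,@@,@
3) ,@@@@@,
,,,,,,,
,@@,,,,
@@,,,,,
,,@,@,@
,@,@@,@
4) @@,,,@,
,,,,@,,
@@@,,,,
@,,@,,,
,,@,@,@
,@,,,,@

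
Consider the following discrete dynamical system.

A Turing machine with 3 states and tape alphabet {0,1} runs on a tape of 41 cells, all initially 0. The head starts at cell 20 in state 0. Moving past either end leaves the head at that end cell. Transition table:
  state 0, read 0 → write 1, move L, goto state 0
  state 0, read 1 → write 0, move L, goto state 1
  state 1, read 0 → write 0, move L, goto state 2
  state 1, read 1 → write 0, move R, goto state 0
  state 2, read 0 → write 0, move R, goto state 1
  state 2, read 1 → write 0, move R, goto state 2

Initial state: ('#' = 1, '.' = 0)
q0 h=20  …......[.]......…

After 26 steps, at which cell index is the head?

1

gen 0: q0 h=20  …......[.]......…
gen 1: q0 h=19  …......[.]#.....…
gen 2: q0 h=18  …......[.]##....…
gen 3: q0 h=17  …......[.]###...…
gen 4: q0 h=16  …......[.]####..…
gen 5: q0 h=15  …......[.]#####.…
gen 6: q0 h=14  …......[.]######…
gen 7: q0 h=13  …......[.]######…
gen 8: q0 h=12  …......[.]######…
gen 9: q0 h=11  …......[.]######…
gen 10: q0 h=10  …......[.]######…
gen 11: q0 h= 9  …......[.]######…
gen 12: q0 h= 8  …......[.]######…
gen 13: q0 h= 7  …......[.]######…
gen 14: q0 h= 6  |......[.]######…
gen 15: q0 h= 5  |.....[.]######…
gen 16: q0 h= 4  |....[.]######…
gen 17: q0 h= 3  |...[.]######…
gen 18: q0 h= 2  |..[.]######…
gen 19: q0 h= 1  |.[.]######…
gen 20: q0 h= 0  |[.]######…
gen 21: q0 h= 0  |[#]######…
gen 22: q1 h= 0  |[.]######…
gen 23: q2 h= 0  |[.]######…
gen 24: q1 h= 1  |.[#]######…
gen 25: q0 h= 2  |..[#]######…
gen 26: q1 h= 1  |.[.].#####…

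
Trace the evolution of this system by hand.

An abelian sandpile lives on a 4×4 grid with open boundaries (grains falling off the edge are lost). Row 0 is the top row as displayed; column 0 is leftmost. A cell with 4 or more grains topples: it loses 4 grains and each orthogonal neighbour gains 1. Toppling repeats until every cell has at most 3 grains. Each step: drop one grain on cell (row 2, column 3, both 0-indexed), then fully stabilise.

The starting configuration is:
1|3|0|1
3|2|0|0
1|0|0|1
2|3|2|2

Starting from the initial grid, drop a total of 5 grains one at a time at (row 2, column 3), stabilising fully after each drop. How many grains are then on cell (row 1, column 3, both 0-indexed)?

1

k=0  1|3|0|1
3|2|0|0
1|0|0|1
2|3|2|2
k=1  1|3|0|1
3|2|0|0
1|0|0|2
2|3|2|2
k=2  1|3|0|1
3|2|0|0
1|0|0|3
2|3|2|2
k=3  1|3|0|1
3|2|0|1
1|0|1|0
2|3|2|3
k=4  1|3|0|1
3|2|0|1
1|0|1|1
2|3|2|3
k=5  1|3|0|1
3|2|0|1
1|0|1|2
2|3|2|3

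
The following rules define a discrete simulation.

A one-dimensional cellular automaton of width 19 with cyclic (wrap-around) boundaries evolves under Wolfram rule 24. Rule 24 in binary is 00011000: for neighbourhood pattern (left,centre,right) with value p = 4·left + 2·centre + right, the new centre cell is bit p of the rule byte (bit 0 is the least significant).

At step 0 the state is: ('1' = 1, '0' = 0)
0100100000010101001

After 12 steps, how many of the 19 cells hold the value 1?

3

k=0  0100100000010101001
k=1  0010010000000000100
k=2  0001001000000000010
k=3  0000100100000000001
k=4  1000010010000000000
k=5  0100001001000000000
k=6  0010000100100000000
k=7  0001000010010000000
k=8  0000100001001000000
k=9  0000010000100100000
k=10  0000001000010010000
k=11  0000000100001001000
k=12  0000000010000100100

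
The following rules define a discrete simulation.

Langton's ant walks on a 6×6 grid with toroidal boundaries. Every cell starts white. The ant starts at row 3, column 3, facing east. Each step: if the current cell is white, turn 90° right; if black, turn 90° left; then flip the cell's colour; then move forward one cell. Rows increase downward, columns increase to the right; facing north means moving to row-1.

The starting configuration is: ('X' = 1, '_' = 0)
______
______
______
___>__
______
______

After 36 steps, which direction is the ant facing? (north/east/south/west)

west

step 0: ______
______
______
___>__
______
______
step 1: ______
______
______
___X__
___v__
______
step 2: ______
______
______
___X__
__<X__
______
step 3: ______
______
______
__^X__
__XX__
______
step 4: ______
______
______
__X>__
__XX__
______
step 5: ______
______
___^__
__X___
__XX__
______
step 6: ______
______
___X>_
__X___
__XX__
______
step 7: ______
______
___XX_
__X_v_
__XX__
______
step 8: ______
______
___XX_
__X<X_
__XX__
______
step 9: ______
______
___^X_
__XXX_
__XX__
______
step 10: ______
______
__<_X_
__XXX_
__XX__
______
step 11: ______
__^___
__X_X_
__XXX_
__XX__
______
step 12: ______
__X>__
__X_X_
__XXX_
__XX__
______
step 13: ______
__XX__
__XvX_
__XXX_
__XX__
______
step 14: ______
__XX__
__<XX_
__XXX_
__XX__
______
step 15: ______
__XX__
___XX_
__vXX_
__XX__
______
step 16: ______
__XX__
___XX_
___>X_
__XX__
______
step 17: ______
__XX__
___^X_
____X_
__XX__
______
step 18: ______
__XX__
__<_X_
____X_
__XX__
______
step 19: ______
__^X__
__X_X_
____X_
__XX__
______
step 20: ______
_<_X__
__X_X_
____X_
__XX__
______
step 21: _^____
_X_X__
__X_X_
____X_
__XX__
______
step 22: _X>___
_X_X__
__X_X_
____X_
__XX__
______
step 23: _XX___
_XvX__
__X_X_
____X_
__XX__
______
step 24: _XX___
_<XX__
__X_X_
____X_
__XX__
______
step 25: _XX___
__XX__
_vX_X_
____X_
__XX__
______
step 26: _XX___
__XX__
<XX_X_
____X_
__XX__
______
step 27: _XX___
^_XX__
XXX_X_
____X_
__XX__
______
step 28: _XX___
X>XX__
XXX_X_
____X_
__XX__
______
step 29: _XX___
XXXX__
XvX_X_
____X_
__XX__
______
step 30: _XX___
XXXX__
X_>_X_
____X_
__XX__
______
step 31: _XX___
XX^X__
X___X_
____X_
__XX__
______
step 32: _XX___
X<_X__
X___X_
____X_
__XX__
______
step 33: _XX___
X__X__
Xv__X_
____X_
__XX__
______
step 34: _XX___
X__X__
<X__X_
____X_
__XX__
______
step 35: _XX___
X__X__
_X__X_
v___X_
__XX__
______
step 36: _XX___
X__X__
_X__X_
X___X<
__XX__
______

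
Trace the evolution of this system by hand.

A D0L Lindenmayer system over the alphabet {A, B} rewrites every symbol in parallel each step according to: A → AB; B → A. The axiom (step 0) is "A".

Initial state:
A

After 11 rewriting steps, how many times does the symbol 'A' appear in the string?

[0] A
[1] AB
[2] ABA
[3] ABAAB
[4] ABAABABA
[5] ABAABABAABAAB
[6] ABAABABAABAABABAABABA
[7] ABAABABAABAABABAABABAABAABABAABAAB
[8] ABAABABAABAABABAABABAABAABABAABAABABAABABAABAABABAABABA
[9] ABAABABAABAABABAABABAABAABABAABAABABAABABAABAABABAABABAABAABABAABAABABAABABAABAABABAABAAB
[10] ABAABABAABAABABAABABAABAABABAABAABABAABABAABAABABAABABAABA…AABABAABABAABAABABAABABAABAABABAABAABABAABABAABAABABAABABA  (len 144)
[11] ABAABABAABAABABAABABAABAABABAABAABABAABABAABAABABAABABAABA…AABABAABABAABAABABAABABAABAABABAABAABABAABABAABAABABAABAAB  (len 233)

144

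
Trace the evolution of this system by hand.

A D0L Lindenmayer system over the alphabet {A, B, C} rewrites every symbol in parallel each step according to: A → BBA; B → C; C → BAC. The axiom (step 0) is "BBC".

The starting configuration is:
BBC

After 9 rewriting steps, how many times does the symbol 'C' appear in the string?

[0] BBC
[1] CCBAC
[2] BACBACCBBABAC
[3] CBBABACCBBABACBACCCBBACBBABAC
[4] BACCCBBACBBABACBACCCBBACBBABACCBBABACBACBACCCBBABACCCBBACBBABAC
[5] CBBABACBACBACCCBBABACCCBBACBBABACCBBABACBACBACCCBBABACCCBB…CBBABACCBBABACBACBACCCBBACBBABACBACBACCCBBABACCCBBACBBABAC  (len 139)
[6] BACCCBBACBBABACCBBABACCBBABACBACBACCCBBACBBABACBACBACCCBBA…CBBABACCBBABACBACBACCCBBACBBABACBACBACCCBBABACCCBBACBBABAC  (len 307)
[7] CBBABACBACBACCCBBABACCCBBACBBABACBACCCBBACBBABACBACCCBBACB…CBBABACCBBABACBACBACCCBBACBBABACBACBACCCBBABACCCBBACBBABAC  (len 677)
[8] BACCCBBACBBABACCBBABACCBBABACBACBACCCBBACBBABACBACBACCCBBA…CBBABACCBBABACBACBACCCBBACBBABACBACBACCCBBABACCCBBACBBABAC  (len 1493)
[9] CBBABACBACBACCCBBABACCCBBACBBABACBACCCBBACBBABACBACCCBBACB…CBBABACCBBABACBACBACCCBBACBBABACBACBACCCBBABACCCBBACBBABAC  (len 3293)

1085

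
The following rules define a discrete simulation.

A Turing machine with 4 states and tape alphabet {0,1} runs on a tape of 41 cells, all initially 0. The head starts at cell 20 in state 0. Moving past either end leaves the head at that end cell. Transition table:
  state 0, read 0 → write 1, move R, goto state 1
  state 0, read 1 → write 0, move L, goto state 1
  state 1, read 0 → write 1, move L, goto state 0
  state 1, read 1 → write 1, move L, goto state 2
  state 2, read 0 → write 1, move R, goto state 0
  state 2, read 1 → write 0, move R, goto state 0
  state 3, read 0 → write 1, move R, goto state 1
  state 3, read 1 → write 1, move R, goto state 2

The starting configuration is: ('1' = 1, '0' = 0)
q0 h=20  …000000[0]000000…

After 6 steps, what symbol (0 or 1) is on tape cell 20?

0

[0] q0 h=20  …000000[0]000000…
[1] q1 h=21  …000001[0]000000…
[2] q0 h=20  …000000[1]100000…
[3] q1 h=19  …000000[0]010000…
[4] q0 h=18  …000000[0]101000…
[5] q1 h=19  …000001[1]010000…
[6] q2 h=18  …000000[1]101000…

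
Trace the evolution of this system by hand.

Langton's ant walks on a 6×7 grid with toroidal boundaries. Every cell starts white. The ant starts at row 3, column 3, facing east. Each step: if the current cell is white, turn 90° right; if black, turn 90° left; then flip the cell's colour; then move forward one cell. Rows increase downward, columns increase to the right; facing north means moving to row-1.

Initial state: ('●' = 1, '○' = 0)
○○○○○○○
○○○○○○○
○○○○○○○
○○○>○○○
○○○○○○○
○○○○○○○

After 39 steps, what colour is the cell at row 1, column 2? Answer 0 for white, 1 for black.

gen 0: ○○○○○○○
○○○○○○○
○○○○○○○
○○○>○○○
○○○○○○○
○○○○○○○
gen 1: ○○○○○○○
○○○○○○○
○○○○○○○
○○○●○○○
○○○v○○○
○○○○○○○
gen 2: ○○○○○○○
○○○○○○○
○○○○○○○
○○○●○○○
○○<●○○○
○○○○○○○
gen 3: ○○○○○○○
○○○○○○○
○○○○○○○
○○^●○○○
○○●●○○○
○○○○○○○
gen 4: ○○○○○○○
○○○○○○○
○○○○○○○
○○●>○○○
○○●●○○○
○○○○○○○
gen 5: ○○○○○○○
○○○○○○○
○○○^○○○
○○●○○○○
○○●●○○○
○○○○○○○
gen 6: ○○○○○○○
○○○○○○○
○○○●>○○
○○●○○○○
○○●●○○○
○○○○○○○
gen 7: ○○○○○○○
○○○○○○○
○○○●●○○
○○●○v○○
○○●●○○○
○○○○○○○
gen 8: ○○○○○○○
○○○○○○○
○○○●●○○
○○●<●○○
○○●●○○○
○○○○○○○
gen 9: ○○○○○○○
○○○○○○○
○○○^●○○
○○●●●○○
○○●●○○○
○○○○○○○
gen 10: ○○○○○○○
○○○○○○○
○○<○●○○
○○●●●○○
○○●●○○○
○○○○○○○
gen 11: ○○○○○○○
○○^○○○○
○○●○●○○
○○●●●○○
○○●●○○○
○○○○○○○
gen 12: ○○○○○○○
○○●>○○○
○○●○●○○
○○●●●○○
○○●●○○○
○○○○○○○
gen 13: ○○○○○○○
○○●●○○○
○○●v●○○
○○●●●○○
○○●●○○○
○○○○○○○
gen 14: ○○○○○○○
○○●●○○○
○○<●●○○
○○●●●○○
○○●●○○○
○○○○○○○
gen 15: ○○○○○○○
○○●●○○○
○○○●●○○
○○v●●○○
○○●●○○○
○○○○○○○
gen 16: ○○○○○○○
○○●●○○○
○○○●●○○
○○○>●○○
○○●●○○○
○○○○○○○
gen 17: ○○○○○○○
○○●●○○○
○○○^●○○
○○○○●○○
○○●●○○○
○○○○○○○
gen 18: ○○○○○○○
○○●●○○○
○○<○●○○
○○○○●○○
○○●●○○○
○○○○○○○
gen 19: ○○○○○○○
○○^●○○○
○○●○●○○
○○○○●○○
○○●●○○○
○○○○○○○
gen 20: ○○○○○○○
○<○●○○○
○○●○●○○
○○○○●○○
○○●●○○○
○○○○○○○
gen 21: ○^○○○○○
○●○●○○○
○○●○●○○
○○○○●○○
○○●●○○○
○○○○○○○
gen 22: ○●>○○○○
○●○●○○○
○○●○●○○
○○○○●○○
○○●●○○○
○○○○○○○
gen 23: ○●●○○○○
○●v●○○○
○○●○●○○
○○○○●○○
○○●●○○○
○○○○○○○
gen 24: ○●●○○○○
○<●●○○○
○○●○●○○
○○○○●○○
○○●●○○○
○○○○○○○
gen 25: ○●●○○○○
○○●●○○○
○v●○●○○
○○○○●○○
○○●●○○○
○○○○○○○
gen 26: ○●●○○○○
○○●●○○○
<●●○●○○
○○○○●○○
○○●●○○○
○○○○○○○
gen 27: ○●●○○○○
^○●●○○○
●●●○●○○
○○○○●○○
○○●●○○○
○○○○○○○
gen 28: ○●●○○○○
●>●●○○○
●●●○●○○
○○○○●○○
○○●●○○○
○○○○○○○
gen 29: ○●●○○○○
●●●●○○○
●v●○●○○
○○○○●○○
○○●●○○○
○○○○○○○
gen 30: ○●●○○○○
●●●●○○○
●○>○●○○
○○○○●○○
○○●●○○○
○○○○○○○
gen 31: ○●●○○○○
●●^●○○○
●○○○●○○
○○○○●○○
○○●●○○○
○○○○○○○
gen 32: ○●●○○○○
●<○●○○○
●○○○●○○
○○○○●○○
○○●●○○○
○○○○○○○
gen 33: ○●●○○○○
●○○●○○○
●v○○●○○
○○○○●○○
○○●●○○○
○○○○○○○
gen 34: ○●●○○○○
●○○●○○○
<●○○●○○
○○○○●○○
○○●●○○○
○○○○○○○
gen 35: ○●●○○○○
●○○●○○○
○●○○●○○
v○○○●○○
○○●●○○○
○○○○○○○
gen 36: ○●●○○○○
●○○●○○○
○●○○●○○
●○○○●○<
○○●●○○○
○○○○○○○
gen 37: ○●●○○○○
●○○●○○○
○●○○●○^
●○○○●○●
○○●●○○○
○○○○○○○
gen 38: ○●●○○○○
●○○●○○○
>●○○●○●
●○○○●○●
○○●●○○○
○○○○○○○
gen 39: ○●●○○○○
●○○●○○○
●●○○●○●
v○○○●○●
○○●●○○○
○○○○○○○

0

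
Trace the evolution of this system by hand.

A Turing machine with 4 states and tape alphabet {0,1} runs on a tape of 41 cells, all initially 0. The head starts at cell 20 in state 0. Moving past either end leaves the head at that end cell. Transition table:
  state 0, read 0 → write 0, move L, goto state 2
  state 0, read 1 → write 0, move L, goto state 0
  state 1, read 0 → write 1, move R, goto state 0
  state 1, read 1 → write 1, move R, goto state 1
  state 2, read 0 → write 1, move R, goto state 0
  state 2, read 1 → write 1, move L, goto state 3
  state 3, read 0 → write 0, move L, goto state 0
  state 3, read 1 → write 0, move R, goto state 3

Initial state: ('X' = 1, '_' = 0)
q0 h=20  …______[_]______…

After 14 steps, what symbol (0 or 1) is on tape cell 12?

0

[0] q0 h=20  …______[_]______…
[1] q2 h=19  …______[_]______…
[2] q0 h=20  …_____X[_]______…
[3] q2 h=19  …______[X]______…
[4] q3 h=18  …______[_]X_____…
[5] q0 h=17  …______[_]_X____…
[6] q2 h=16  …______[_]__X___…
[7] q0 h=17  …_____X[_]_X____…
[8] q2 h=16  …______[X]__X___…
[9] q3 h=15  …______[_]X__X__…
[10] q0 h=14  …______[_]_X__X_…
[11] q2 h=13  …______[_]__X__X…
[12] q0 h=14  …_____X[_]_X__X_…
[13] q2 h=13  …______[X]__X__X…
[14] q3 h=12  …______[_]X__X__…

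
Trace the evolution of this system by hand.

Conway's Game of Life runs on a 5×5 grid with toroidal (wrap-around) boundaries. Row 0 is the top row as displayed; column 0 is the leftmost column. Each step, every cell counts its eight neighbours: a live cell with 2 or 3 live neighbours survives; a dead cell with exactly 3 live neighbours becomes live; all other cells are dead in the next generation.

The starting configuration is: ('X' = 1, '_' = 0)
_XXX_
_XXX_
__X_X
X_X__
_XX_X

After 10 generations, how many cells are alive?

10

step 0: _XXX_
_XXX_
__X_X
X_X__
_XX_X
step 1: ____X
X___X
X___X
X_X_X
____X
step 2: ___XX
___X_
_____
_X___
____X
step 3: ___XX
___XX
_____
_____
X__XX
step 4: __X__
___XX
_____
____X
X__X_
step 5: __X__
___X_
___XX
____X
___XX
step 6: __X_X
__XXX
___XX
X____
___XX
step 7: X_X__
X_X__
X_X__
X____
X__XX
step 8: X_X__
X_XXX
X___X
X__X_
X__X_
step 9: X_X__
__X__
__X__
XX_X_
X_XX_
step 10: __X_X
__XX_
__XX_
X__X_
X__X_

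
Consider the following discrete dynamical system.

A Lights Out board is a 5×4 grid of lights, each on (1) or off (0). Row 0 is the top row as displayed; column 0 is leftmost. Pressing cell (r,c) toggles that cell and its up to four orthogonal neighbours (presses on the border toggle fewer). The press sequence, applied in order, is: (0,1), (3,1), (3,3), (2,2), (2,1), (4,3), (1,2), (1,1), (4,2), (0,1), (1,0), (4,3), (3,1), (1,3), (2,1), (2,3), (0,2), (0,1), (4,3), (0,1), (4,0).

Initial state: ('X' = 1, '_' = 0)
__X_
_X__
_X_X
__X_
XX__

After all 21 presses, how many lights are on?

0) __X_
_X__
_X_X
__X_
XX__
1) XX__
____
_X_X
__X_
XX__
2) XX__
____
___X
XX__
X___
3) XX__
____
____
XXXX
X__X
4) XX__
__X_
_XXX
XX_X
X__X
5) XX__
_XX_
X__X
X__X
X__X
6) XX__
_XX_
X__X
X___
X_X_
7) XXX_
___X
X_XX
X___
X_X_
8) X_X_
XXXX
XXXX
X___
X_X_
9) X_X_
XXXX
XXXX
X_X_
XX_X
10) _X__
X_XX
XXXX
X_X_
XX_X
11) XX__
_XXX
_XXX
X_X_
XX_X
12) XX__
_XXX
_XXX
X_XX
XXX_
13) XX__
_XXX
__XX
_X_X
X_X_
14) XX_X
_X__
__X_
_X_X
X_X_
15) XX_X
____
XX__
___X
X_X_
16) XX_X
___X
XXXX
____
X_X_
17) X_X_
__XX
XXXX
____
X_X_
18) _X__
_XXX
XXXX
____
X_X_
19) _X__
_XXX
XXXX
___X
X__X
20) X_X_
__XX
XXXX
___X
X__X
21) X_X_
__XX
XXXX
X__X
_X_X

12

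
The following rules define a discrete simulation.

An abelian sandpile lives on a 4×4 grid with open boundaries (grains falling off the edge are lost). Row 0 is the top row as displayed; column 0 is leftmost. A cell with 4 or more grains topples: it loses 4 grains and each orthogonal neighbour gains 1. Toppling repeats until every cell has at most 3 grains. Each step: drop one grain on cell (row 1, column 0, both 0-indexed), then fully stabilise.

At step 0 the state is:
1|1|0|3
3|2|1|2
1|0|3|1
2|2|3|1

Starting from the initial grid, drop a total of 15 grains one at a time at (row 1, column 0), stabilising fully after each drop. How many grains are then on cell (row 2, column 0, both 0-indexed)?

k=0  1|1|0|3
3|2|1|2
1|0|3|1
2|2|3|1
k=1  2|1|0|3
0|3|1|2
2|0|3|1
2|2|3|1
k=2  2|1|0|3
1|3|1|2
2|0|3|1
2|2|3|1
k=3  2|1|0|3
2|3|1|2
2|0|3|1
2|2|3|1
k=4  2|1|0|3
3|3|1|2
2|0|3|1
2|2|3|1
k=5  3|2|0|3
1|0|2|2
3|1|3|1
2|2|3|1
k=6  3|2|0|3
2|0|2|2
3|1|3|1
2|2|3|1
k=7  3|2|0|3
3|0|2|2
3|1|3|1
2|2|3|1
k=8  0|3|0|3
2|1|2|2
0|2|3|1
3|2|3|1
k=9  0|3|0|3
3|1|2|2
0|2|3|1
3|2|3|1
k=10  1|3|0|3
0|2|2|2
1|2|3|1
3|2|3|1
k=11  1|3|0|3
1|2|2|2
1|2|3|1
3|2|3|1
k=12  1|3|0|3
2|2|2|2
1|2|3|1
3|2|3|1
k=13  1|3|0|3
3|2|2|2
1|2|3|1
3|2|3|1
k=14  2|3|0|3
0|3|2|2
2|2|3|1
3|2|3|1
k=15  2|3|0|3
1|3|2|2
2|2|3|1
3|2|3|1

2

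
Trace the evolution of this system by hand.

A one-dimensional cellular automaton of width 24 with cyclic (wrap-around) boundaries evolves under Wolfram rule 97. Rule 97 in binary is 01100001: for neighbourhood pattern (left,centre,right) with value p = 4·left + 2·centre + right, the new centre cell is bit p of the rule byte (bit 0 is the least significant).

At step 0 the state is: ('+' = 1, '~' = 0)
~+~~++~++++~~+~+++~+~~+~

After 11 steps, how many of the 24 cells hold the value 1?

9

0) ~+~~++~++++~~+~+++~+~~+~
1) ~~~~~++~~~+~~~+~~++~~~~~
2) ++++~~+~+~~~+~~~~~+~++++
3) ~~~+~~~+~~+~~~+++~~+~~~~
4) ++~~~+~~~~~~+~~~+~~~~+++
5) ~+~+~~~++++~~~+~~~++~~~~
6) ~~+~~+~~~~+~+~~~+~~+~+++
7) ~~~~~~~++~~+~~+~~~~~+~~+
8) ~+++++~~+~~~~~~~+++~~~~~
9) ~~~~~+~~~~+++++~~~+~++++
10) ~+++~~~++~~~~~+~+~~+~~~+
11) +~~+~+~~+~+++~~+~~~~~+~~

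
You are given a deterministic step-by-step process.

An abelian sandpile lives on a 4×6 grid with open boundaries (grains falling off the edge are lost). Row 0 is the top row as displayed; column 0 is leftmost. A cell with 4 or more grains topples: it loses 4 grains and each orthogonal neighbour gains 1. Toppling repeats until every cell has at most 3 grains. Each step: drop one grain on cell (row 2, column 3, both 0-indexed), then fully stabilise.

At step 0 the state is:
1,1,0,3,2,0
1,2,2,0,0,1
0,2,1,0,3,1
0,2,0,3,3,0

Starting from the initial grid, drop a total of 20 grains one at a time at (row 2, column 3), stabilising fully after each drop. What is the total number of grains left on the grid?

38

[0] 1,1,0,3,2,0
1,2,2,0,0,1
0,2,1,0,3,1
0,2,0,3,3,0
[1] 1,1,0,3,2,0
1,2,2,0,0,1
0,2,1,1,3,1
0,2,0,3,3,0
[2] 1,1,0,3,2,0
1,2,2,0,0,1
0,2,1,2,3,1
0,2,0,3,3,0
[3] 1,1,0,3,2,0
1,2,2,0,0,1
0,2,1,3,3,1
0,2,0,3,3,0
[4] 1,1,0,3,2,0
1,2,2,1,1,1
0,2,2,2,1,2
0,2,1,1,1,1
[5] 1,1,0,3,2,0
1,2,2,1,1,1
0,2,2,3,1,2
0,2,1,1,1,1
[6] 1,1,0,3,2,0
1,2,2,2,1,1
0,2,3,0,2,2
0,2,1,2,1,1
[7] 1,1,0,3,2,0
1,2,2,2,1,1
0,2,3,1,2,2
0,2,1,2,1,1
[8] 1,1,0,3,2,0
1,2,2,2,1,1
0,2,3,2,2,2
0,2,1,2,1,1
[9] 1,1,0,3,2,0
1,2,2,2,1,1
0,2,3,3,2,2
0,2,1,2,1,1
[10] 1,1,0,3,2,0
1,2,3,3,1,1
0,3,0,1,3,2
0,2,2,3,1,1
[11] 1,1,0,3,2,0
1,2,3,3,1,1
0,3,0,2,3,2
0,2,2,3,1,1
[12] 1,1,0,3,2,0
1,2,3,3,1,1
0,3,0,3,3,2
0,2,2,3,1,1
[13] 1,1,2,0,3,0
1,3,0,2,3,1
0,3,2,3,0,3
0,2,3,0,3,1
[14] 1,1,2,0,3,0
1,3,0,3,3,1
0,3,3,0,1,3
0,2,3,1,3,1
[15] 1,1,2,0,3,0
1,3,0,3,3,1
0,3,3,1,1,3
0,2,3,1,3,1
[16] 1,1,2,0,3,0
1,3,0,3,3,1
0,3,3,2,1,3
0,2,3,1,3,1
[17] 1,1,2,0,3,0
1,3,0,3,3,1
0,3,3,3,1,3
0,2,3,1,3,1
[18] 1,2,2,2,0,1
2,0,3,1,1,2
1,2,2,2,3,3
1,0,1,3,3,1
[19] 1,2,2,2,0,1
2,0,3,1,1,2
1,2,2,3,3,3
1,0,1,3,3,1
[20] 1,2,2,2,0,1
2,0,3,2,2,3
1,2,3,2,2,0
1,0,2,1,1,3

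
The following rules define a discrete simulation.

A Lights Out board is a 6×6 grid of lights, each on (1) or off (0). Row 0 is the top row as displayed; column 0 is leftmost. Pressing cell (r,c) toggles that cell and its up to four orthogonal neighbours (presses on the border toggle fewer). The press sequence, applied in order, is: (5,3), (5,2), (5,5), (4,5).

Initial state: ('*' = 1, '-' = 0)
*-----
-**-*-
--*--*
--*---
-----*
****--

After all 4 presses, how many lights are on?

t=0: *-----
-**-*-
--*--*
--*---
-----*
****--
t=1: *-----
-**-*-
--*--*
--*---
---*-*
**--*-
t=2: *-----
-**-*-
--*--*
--*---
--**-*
*-***-
t=3: *-----
-**-*-
--*--*
--*---
--**--
*-**-*
t=4: *-----
-**-*-
--*--*
--*--*
--****
*-**--

15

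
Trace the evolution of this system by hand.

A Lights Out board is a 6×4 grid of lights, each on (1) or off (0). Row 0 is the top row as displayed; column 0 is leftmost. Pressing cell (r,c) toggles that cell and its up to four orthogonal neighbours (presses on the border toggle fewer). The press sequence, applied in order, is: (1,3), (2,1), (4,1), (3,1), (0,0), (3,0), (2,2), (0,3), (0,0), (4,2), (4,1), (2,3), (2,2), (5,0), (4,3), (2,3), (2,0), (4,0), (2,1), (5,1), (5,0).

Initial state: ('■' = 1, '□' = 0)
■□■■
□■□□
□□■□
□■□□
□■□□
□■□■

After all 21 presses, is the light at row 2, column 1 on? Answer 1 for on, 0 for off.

0

0) ■□■■
□■□□
□□■□
□■□□
□■□□
□■□■
1) ■□■□
□■■■
□□■■
□■□□
□■□□
□■□■
2) ■□■□
□□■■
■■□■
□□□□
□■□□
□■□■
3) ■□■□
□□■■
■■□■
□■□□
■□■□
□□□■
4) ■□■□
□□■■
■□□■
■□■□
■■■□
□□□■
5) □■■□
■□■■
■□□■
■□■□
■■■□
□□□■
6) □■■□
■□■■
□□□■
□■■□
□■■□
□□□■
7) □■■□
■□□■
□■■□
□■□□
□■■□
□□□■
8) □■□■
■□□□
□■■□
□■□□
□■■□
□□□■
9) ■□□■
□□□□
□■■□
□■□□
□■■□
□□□■
10) ■□□■
□□□□
□■■□
□■■□
□□□■
□□■■
11) ■□□■
□□□□
□■■□
□□■□
■■■■
□■■■
12) ■□□■
□□□■
□■□■
□□■■
■■■■
□■■■
13) ■□□■
□□■■
□□■□
□□□■
■■■■
□■■■
14) ■□□■
□□■■
□□■□
□□□■
□■■■
■□■■
15) ■□□■
□□■■
□□■□
□□□□
□■□□
■□■□
16) ■□□■
□□■□
□□□■
□□□■
□■□□
■□■□
17) ■□□■
■□■□
■■□■
■□□■
□■□□
■□■□
18) ■□□■
■□■□
■■□■
□□□■
■□□□
□□■□
19) ■□□■
■■■□
□□■■
□■□■
■□□□
□□■□
20) ■□□■
■■■□
□□■■
□■□■
■■□□
■■□□
21) ■□□■
■■■□
□□■■
□■□■
□■□□
□□□□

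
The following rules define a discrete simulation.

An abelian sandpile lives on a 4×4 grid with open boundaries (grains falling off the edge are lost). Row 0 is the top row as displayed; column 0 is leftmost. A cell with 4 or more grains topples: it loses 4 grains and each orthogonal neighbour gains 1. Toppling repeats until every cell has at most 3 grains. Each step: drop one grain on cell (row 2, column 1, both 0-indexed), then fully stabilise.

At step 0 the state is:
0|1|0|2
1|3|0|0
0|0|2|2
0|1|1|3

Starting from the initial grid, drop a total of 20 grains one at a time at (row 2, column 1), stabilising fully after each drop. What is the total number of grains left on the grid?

28

0) 0|1|0|2
1|3|0|0
0|0|2|2
0|1|1|3
1) 0|1|0|2
1|3|0|0
0|1|2|2
0|1|1|3
2) 0|1|0|2
1|3|0|0
0|2|2|2
0|1|1|3
3) 0|1|0|2
1|3|0|0
0|3|2|2
0|1|1|3
4) 0|2|0|2
2|0|1|0
1|1|3|2
0|2|1|3
5) 0|2|0|2
2|0|1|0
1|2|3|2
0|2|1|3
6) 0|2|0|2
2|0|1|0
1|3|3|2
0|2|1|3
7) 0|2|0|2
2|1|2|0
2|1|0|3
0|3|2|3
8) 0|2|0|2
2|1|2|0
2|2|0|3
0|3|2|3
9) 0|2|0|2
2|1|2|0
2|3|0|3
0|3|2|3
10) 0|2|0|2
2|2|2|0
3|1|1|3
1|0|3|3
11) 0|2|0|2
2|2|2|0
3|2|1|3
1|0|3|3
12) 0|2|0|2
2|2|2|0
3|3|1|3
1|0|3|3
13) 0|2|0|2
3|3|2|0
0|1|2|3
2|1|3|3
14) 0|2|0|2
3|3|2|0
0|2|2|3
2|1|3|3
15) 0|2|0|2
3|3|2|0
0|3|2|3
2|1|3|3
16) 1|3|0|2
0|1|3|0
2|1|3|3
2|2|3|3
17) 1|3|0|2
0|1|3|0
2|2|3|3
2|2|3|3
18) 1|3|0|2
0|1|3|0
2|3|3|3
2|2|3|3
19) 1|3|1|2
0|3|0|2
3|2|3|1
3|0|2|1
20) 1|3|1|2
0|3|0|2
3|3|3|1
3|0|2|1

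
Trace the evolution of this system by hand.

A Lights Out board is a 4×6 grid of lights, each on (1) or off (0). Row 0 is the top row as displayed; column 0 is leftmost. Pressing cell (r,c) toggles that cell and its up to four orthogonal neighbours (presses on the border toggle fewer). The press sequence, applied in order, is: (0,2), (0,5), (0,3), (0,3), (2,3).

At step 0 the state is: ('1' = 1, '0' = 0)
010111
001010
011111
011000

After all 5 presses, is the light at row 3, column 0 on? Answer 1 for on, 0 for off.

0

gen 0: 010111
001010
011111
011000
gen 1: 001011
000010
011111
011000
gen 2: 001000
000011
011111
011000
gen 3: 000110
000111
011111
011000
gen 4: 001000
000011
011111
011000
gen 5: 001000
000111
010001
011100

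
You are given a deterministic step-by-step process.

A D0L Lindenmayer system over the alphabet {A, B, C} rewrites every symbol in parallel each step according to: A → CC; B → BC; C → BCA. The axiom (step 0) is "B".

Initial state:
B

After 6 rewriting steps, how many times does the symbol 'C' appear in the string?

k=0  B
k=1  BC
k=2  BCBCA
k=3  BCBCABCBCACC
k=4  BCBCABCBCACCBCBCABCBCACCBCABCA
k=5  BCBCABCBCACCBCBCABCBCACCBCABCABCBCABCBCACCBCBCABCBCACCBCABCABCBCACCBCBCACC
k=6  BCBCABCBCACCBCBCABCBCACCBCABCABCBCABCBCACCBCBCABCBCACCBCAB…CCBCABCABCBCACCBCBCACCBCBCABCBCACCBCABCABCBCABCBCACCBCABCA  (len 184)

88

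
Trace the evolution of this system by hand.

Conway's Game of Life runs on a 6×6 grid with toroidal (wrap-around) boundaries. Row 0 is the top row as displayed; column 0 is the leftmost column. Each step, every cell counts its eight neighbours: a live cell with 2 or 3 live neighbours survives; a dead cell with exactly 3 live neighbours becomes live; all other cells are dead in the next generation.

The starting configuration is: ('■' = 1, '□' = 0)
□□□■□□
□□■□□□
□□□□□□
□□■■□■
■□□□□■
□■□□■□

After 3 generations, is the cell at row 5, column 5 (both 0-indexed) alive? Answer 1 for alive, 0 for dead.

0

step 0: □□□■□□
□□■□□□
□□□□□□
□□■■□■
■□□□□■
□■□□■□
step 1: □□■■□□
□□□□□□
□□■■□□
■□□□■■
■■■■□■
■□□□■■
step 2: □□□■■■
□□□□□□
□□□■■■
□□□□□□
□□■■□□
□□□□□□
step 3: □□□□■□
□□□□□□
□□□□■□
□□■□□□
□□□□□□
□□■□□□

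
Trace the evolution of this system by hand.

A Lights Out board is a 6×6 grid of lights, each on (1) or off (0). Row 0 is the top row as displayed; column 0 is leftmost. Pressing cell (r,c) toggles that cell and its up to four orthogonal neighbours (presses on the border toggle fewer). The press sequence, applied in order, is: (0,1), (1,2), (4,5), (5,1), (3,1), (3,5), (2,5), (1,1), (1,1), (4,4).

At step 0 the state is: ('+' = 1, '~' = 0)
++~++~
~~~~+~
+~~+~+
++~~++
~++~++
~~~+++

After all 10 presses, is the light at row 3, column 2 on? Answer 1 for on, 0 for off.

k=0  ++~++~
~~~~+~
+~~+~+
++~~++
~++~++
~~~+++
k=1  ~~+++~
~+~~+~
+~~+~+
++~~++
~++~++
~~~+++
k=2  ~~~++~
~~+++~
+~++~+
++~~++
~++~++
~~~+++
k=3  ~~~++~
~~+++~
+~++~+
++~~+~
~++~~~
~~~++~
k=4  ~~~++~
~~+++~
+~++~+
++~~+~
~~+~~~
+++++~
k=5  ~~~++~
~~+++~
++++~+
~~+~+~
~++~~~
+++++~
k=6  ~~~++~
~~+++~
++++~~
~~+~~+
~++~~+
+++++~
k=7  ~~~++~
~~++++
++++++
~~+~~~
~++~~+
+++++~
k=8  ~+~++~
++~+++
+~++++
~~+~~~
~++~~+
+++++~
k=9  ~~~++~
~~++++
++++++
~~+~~~
~++~~+
+++++~
k=10  ~~~++~
~~++++
++++++
~~+~+~
~++++~
++++~~

1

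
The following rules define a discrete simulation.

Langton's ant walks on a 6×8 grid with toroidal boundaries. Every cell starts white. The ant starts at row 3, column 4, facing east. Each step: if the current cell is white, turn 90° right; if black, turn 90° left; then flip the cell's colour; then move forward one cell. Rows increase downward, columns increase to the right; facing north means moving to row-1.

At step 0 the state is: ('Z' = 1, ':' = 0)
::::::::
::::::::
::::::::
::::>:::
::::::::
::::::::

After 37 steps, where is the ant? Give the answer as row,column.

[0] ::::::::
::::::::
::::::::
::::>:::
::::::::
::::::::
[1] ::::::::
::::::::
::::::::
::::Z:::
::::v:::
::::::::
[2] ::::::::
::::::::
::::::::
::::Z:::
:::<Z:::
::::::::
[3] ::::::::
::::::::
::::::::
:::^Z:::
:::ZZ:::
::::::::
[4] ::::::::
::::::::
::::::::
:::Z>:::
:::ZZ:::
::::::::
[5] ::::::::
::::::::
::::^:::
:::Z::::
:::ZZ:::
::::::::
[6] ::::::::
::::::::
::::Z>::
:::Z::::
:::ZZ:::
::::::::
[7] ::::::::
::::::::
::::ZZ::
:::Z:v::
:::ZZ:::
::::::::
[8] ::::::::
::::::::
::::ZZ::
:::Z<Z::
:::ZZ:::
::::::::
[9] ::::::::
::::::::
::::^Z::
:::ZZZ::
:::ZZ:::
::::::::
[10] ::::::::
::::::::
:::<:Z::
:::ZZZ::
:::ZZ:::
::::::::
[11] ::::::::
:::^::::
:::Z:Z::
:::ZZZ::
:::ZZ:::
::::::::
[12] ::::::::
:::Z>:::
:::Z:Z::
:::ZZZ::
:::ZZ:::
::::::::
[13] ::::::::
:::ZZ:::
:::ZvZ::
:::ZZZ::
:::ZZ:::
::::::::
[14] ::::::::
:::ZZ:::
:::<ZZ::
:::ZZZ::
:::ZZ:::
::::::::
[15] ::::::::
:::ZZ:::
::::ZZ::
:::vZZ::
:::ZZ:::
::::::::
[16] ::::::::
:::ZZ:::
::::ZZ::
::::>Z::
:::ZZ:::
::::::::
[17] ::::::::
:::ZZ:::
::::^Z::
:::::Z::
:::ZZ:::
::::::::
[18] ::::::::
:::ZZ:::
:::<:Z::
:::::Z::
:::ZZ:::
::::::::
[19] ::::::::
:::^Z:::
:::Z:Z::
:::::Z::
:::ZZ:::
::::::::
[20] ::::::::
::<:Z:::
:::Z:Z::
:::::Z::
:::ZZ:::
::::::::
[21] ::^:::::
::Z:Z:::
:::Z:Z::
:::::Z::
:::ZZ:::
::::::::
[22] ::Z>::::
::Z:Z:::
:::Z:Z::
:::::Z::
:::ZZ:::
::::::::
[23] ::ZZ::::
::ZvZ:::
:::Z:Z::
:::::Z::
:::ZZ:::
::::::::
[24] ::ZZ::::
::<ZZ:::
:::Z:Z::
:::::Z::
:::ZZ:::
::::::::
[25] ::ZZ::::
:::ZZ:::
::vZ:Z::
:::::Z::
:::ZZ:::
::::::::
[26] ::ZZ::::
:::ZZ:::
:<ZZ:Z::
:::::Z::
:::ZZ:::
::::::::
[27] ::ZZ::::
:^:ZZ:::
:ZZZ:Z::
:::::Z::
:::ZZ:::
::::::::
[28] ::ZZ::::
:Z>ZZ:::
:ZZZ:Z::
:::::Z::
:::ZZ:::
::::::::
[29] ::ZZ::::
:ZZZZ:::
:ZvZ:Z::
:::::Z::
:::ZZ:::
::::::::
[30] ::ZZ::::
:ZZZZ:::
:Z:>:Z::
:::::Z::
:::ZZ:::
::::::::
[31] ::ZZ::::
:ZZ^Z:::
:Z:::Z::
:::::Z::
:::ZZ:::
::::::::
[32] ::ZZ::::
:Z<:Z:::
:Z:::Z::
:::::Z::
:::ZZ:::
::::::::
[33] ::ZZ::::
:Z::Z:::
:Zv::Z::
:::::Z::
:::ZZ:::
::::::::
[34] ::ZZ::::
:Z::Z:::
:<Z::Z::
:::::Z::
:::ZZ:::
::::::::
[35] ::ZZ::::
:Z::Z:::
::Z::Z::
:v:::Z::
:::ZZ:::
::::::::
[36] ::ZZ::::
:Z::Z:::
::Z::Z::
<Z:::Z::
:::ZZ:::
::::::::
[37] ::ZZ::::
:Z::Z:::
^:Z::Z::
ZZ:::Z::
:::ZZ:::
::::::::

2,0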